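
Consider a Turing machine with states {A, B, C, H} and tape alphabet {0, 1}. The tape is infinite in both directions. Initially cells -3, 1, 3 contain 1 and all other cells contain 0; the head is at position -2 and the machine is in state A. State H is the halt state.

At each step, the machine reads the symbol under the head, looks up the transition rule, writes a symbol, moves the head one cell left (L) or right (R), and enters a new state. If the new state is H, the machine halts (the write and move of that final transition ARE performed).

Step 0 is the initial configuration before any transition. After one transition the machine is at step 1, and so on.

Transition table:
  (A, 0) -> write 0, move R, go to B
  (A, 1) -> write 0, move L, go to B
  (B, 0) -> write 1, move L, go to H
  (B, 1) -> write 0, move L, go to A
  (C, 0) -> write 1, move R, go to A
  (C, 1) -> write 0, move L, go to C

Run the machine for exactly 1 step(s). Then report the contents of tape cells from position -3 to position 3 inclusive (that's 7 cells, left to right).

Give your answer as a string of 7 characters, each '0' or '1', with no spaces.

Answer: 1000101

Derivation:
Step 1: in state A at pos -2, read 0 -> (A,0)->write 0,move R,goto B. Now: state=B, head=-1, tape[-4..4]=010001010 (head:    ^)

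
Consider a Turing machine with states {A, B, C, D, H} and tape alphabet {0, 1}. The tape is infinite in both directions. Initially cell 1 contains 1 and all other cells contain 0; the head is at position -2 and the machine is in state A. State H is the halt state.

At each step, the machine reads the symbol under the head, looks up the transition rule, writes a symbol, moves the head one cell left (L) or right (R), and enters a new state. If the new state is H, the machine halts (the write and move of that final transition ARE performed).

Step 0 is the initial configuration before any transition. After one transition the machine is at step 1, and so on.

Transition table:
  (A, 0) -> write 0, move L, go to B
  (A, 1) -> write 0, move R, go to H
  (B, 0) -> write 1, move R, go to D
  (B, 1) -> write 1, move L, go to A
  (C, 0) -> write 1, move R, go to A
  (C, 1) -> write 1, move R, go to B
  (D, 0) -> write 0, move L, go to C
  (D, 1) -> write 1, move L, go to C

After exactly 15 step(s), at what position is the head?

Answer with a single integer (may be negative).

Step 1: in state A at pos -2, read 0 -> (A,0)->write 0,move L,goto B. Now: state=B, head=-3, tape[-4..2]=0000010 (head:  ^)
Step 2: in state B at pos -3, read 0 -> (B,0)->write 1,move R,goto D. Now: state=D, head=-2, tape[-4..2]=0100010 (head:   ^)
Step 3: in state D at pos -2, read 0 -> (D,0)->write 0,move L,goto C. Now: state=C, head=-3, tape[-4..2]=0100010 (head:  ^)
Step 4: in state C at pos -3, read 1 -> (C,1)->write 1,move R,goto B. Now: state=B, head=-2, tape[-4..2]=0100010 (head:   ^)
Step 5: in state B at pos -2, read 0 -> (B,0)->write 1,move R,goto D. Now: state=D, head=-1, tape[-4..2]=0110010 (head:    ^)
Step 6: in state D at pos -1, read 0 -> (D,0)->write 0,move L,goto C. Now: state=C, head=-2, tape[-4..2]=0110010 (head:   ^)
Step 7: in state C at pos -2, read 1 -> (C,1)->write 1,move R,goto B. Now: state=B, head=-1, tape[-4..2]=0110010 (head:    ^)
Step 8: in state B at pos -1, read 0 -> (B,0)->write 1,move R,goto D. Now: state=D, head=0, tape[-4..2]=0111010 (head:     ^)
Step 9: in state D at pos 0, read 0 -> (D,0)->write 0,move L,goto C. Now: state=C, head=-1, tape[-4..2]=0111010 (head:    ^)
Step 10: in state C at pos -1, read 1 -> (C,1)->write 1,move R,goto B. Now: state=B, head=0, tape[-4..2]=0111010 (head:     ^)
Step 11: in state B at pos 0, read 0 -> (B,0)->write 1,move R,goto D. Now: state=D, head=1, tape[-4..2]=0111110 (head:      ^)
Step 12: in state D at pos 1, read 1 -> (D,1)->write 1,move L,goto C. Now: state=C, head=0, tape[-4..2]=0111110 (head:     ^)
Step 13: in state C at pos 0, read 1 -> (C,1)->write 1,move R,goto B. Now: state=B, head=1, tape[-4..2]=0111110 (head:      ^)
Step 14: in state B at pos 1, read 1 -> (B,1)->write 1,move L,goto A. Now: state=A, head=0, tape[-4..2]=0111110 (head:     ^)
Step 15: in state A at pos 0, read 1 -> (A,1)->write 0,move R,goto H. Now: state=H, head=1, tape[-4..2]=0111010 (head:      ^)

Answer: 1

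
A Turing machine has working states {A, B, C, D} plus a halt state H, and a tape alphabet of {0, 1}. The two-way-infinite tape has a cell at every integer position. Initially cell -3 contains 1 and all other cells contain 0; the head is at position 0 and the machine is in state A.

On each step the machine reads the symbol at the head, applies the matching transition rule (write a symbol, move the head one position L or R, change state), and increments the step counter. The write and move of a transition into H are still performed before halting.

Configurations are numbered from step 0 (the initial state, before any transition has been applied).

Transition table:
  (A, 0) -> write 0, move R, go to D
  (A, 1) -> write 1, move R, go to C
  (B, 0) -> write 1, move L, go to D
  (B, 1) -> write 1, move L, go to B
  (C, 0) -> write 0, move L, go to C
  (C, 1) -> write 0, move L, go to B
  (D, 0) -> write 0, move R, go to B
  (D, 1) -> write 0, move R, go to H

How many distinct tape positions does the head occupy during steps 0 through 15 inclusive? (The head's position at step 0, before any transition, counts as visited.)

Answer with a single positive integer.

Step 1: in state A at pos 0, read 0 -> (A,0)->write 0,move R,goto D. Now: state=D, head=1, tape[-4..2]=0100000 (head:      ^)
Step 2: in state D at pos 1, read 0 -> (D,0)->write 0,move R,goto B. Now: state=B, head=2, tape[-4..3]=01000000 (head:       ^)
Step 3: in state B at pos 2, read 0 -> (B,0)->write 1,move L,goto D. Now: state=D, head=1, tape[-4..3]=01000010 (head:      ^)
Step 4: in state D at pos 1, read 0 -> (D,0)->write 0,move R,goto B. Now: state=B, head=2, tape[-4..3]=01000010 (head:       ^)
Step 5: in state B at pos 2, read 1 -> (B,1)->write 1,move L,goto B. Now: state=B, head=1, tape[-4..3]=01000010 (head:      ^)
Step 6: in state B at pos 1, read 0 -> (B,0)->write 1,move L,goto D. Now: state=D, head=0, tape[-4..3]=01000110 (head:     ^)
Step 7: in state D at pos 0, read 0 -> (D,0)->write 0,move R,goto B. Now: state=B, head=1, tape[-4..3]=01000110 (head:      ^)
Step 8: in state B at pos 1, read 1 -> (B,1)->write 1,move L,goto B. Now: state=B, head=0, tape[-4..3]=01000110 (head:     ^)
Step 9: in state B at pos 0, read 0 -> (B,0)->write 1,move L,goto D. Now: state=D, head=-1, tape[-4..3]=01001110 (head:    ^)
Step 10: in state D at pos -1, read 0 -> (D,0)->write 0,move R,goto B. Now: state=B, head=0, tape[-4..3]=01001110 (head:     ^)
Step 11: in state B at pos 0, read 1 -> (B,1)->write 1,move L,goto B. Now: state=B, head=-1, tape[-4..3]=01001110 (head:    ^)
Step 12: in state B at pos -1, read 0 -> (B,0)->write 1,move L,goto D. Now: state=D, head=-2, tape[-4..3]=01011110 (head:   ^)
Step 13: in state D at pos -2, read 0 -> (D,0)->write 0,move R,goto B. Now: state=B, head=-1, tape[-4..3]=01011110 (head:    ^)
Step 14: in state B at pos -1, read 1 -> (B,1)->write 1,move L,goto B. Now: state=B, head=-2, tape[-4..3]=01011110 (head:   ^)
Step 15: in state B at pos -2, read 0 -> (B,0)->write 1,move L,goto D. Now: state=D, head=-3, tape[-4..3]=01111110 (head:  ^)
Head positions at steps 0..15: starting at 0, distinct positions visited = {-3, -2, -1, 0, 1, 2} -> 6 position(s)

Answer: 6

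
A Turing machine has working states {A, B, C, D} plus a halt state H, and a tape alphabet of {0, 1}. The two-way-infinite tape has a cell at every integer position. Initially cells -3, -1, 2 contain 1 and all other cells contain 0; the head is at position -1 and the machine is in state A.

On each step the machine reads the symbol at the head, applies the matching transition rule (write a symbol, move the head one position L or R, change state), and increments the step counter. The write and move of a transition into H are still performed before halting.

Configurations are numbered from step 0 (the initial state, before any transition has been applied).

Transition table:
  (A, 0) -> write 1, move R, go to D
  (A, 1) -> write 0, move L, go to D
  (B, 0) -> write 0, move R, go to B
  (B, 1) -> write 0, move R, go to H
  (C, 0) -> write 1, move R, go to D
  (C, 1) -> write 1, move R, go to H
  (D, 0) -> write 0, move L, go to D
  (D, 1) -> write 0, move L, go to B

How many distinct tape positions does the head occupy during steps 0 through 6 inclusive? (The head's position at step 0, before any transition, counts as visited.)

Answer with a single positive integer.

Answer: 4

Derivation:
Step 1: in state A at pos -1, read 1 -> (A,1)->write 0,move L,goto D. Now: state=D, head=-2, tape[-4..3]=01000010 (head:   ^)
Step 2: in state D at pos -2, read 0 -> (D,0)->write 0,move L,goto D. Now: state=D, head=-3, tape[-4..3]=01000010 (head:  ^)
Step 3: in state D at pos -3, read 1 -> (D,1)->write 0,move L,goto B. Now: state=B, head=-4, tape[-5..3]=000000010 (head:  ^)
Step 4: in state B at pos -4, read 0 -> (B,0)->write 0,move R,goto B. Now: state=B, head=-3, tape[-5..3]=000000010 (head:   ^)
Step 5: in state B at pos -3, read 0 -> (B,0)->write 0,move R,goto B. Now: state=B, head=-2, tape[-5..3]=000000010 (head:    ^)
Step 6: in state B at pos -2, read 0 -> (B,0)->write 0,move R,goto B. Now: state=B, head=-1, tape[-5..3]=000000010 (head:     ^)
Head positions at steps 0..6: starting at -1, distinct positions visited = {-4, -3, -2, -1} -> 4 position(s)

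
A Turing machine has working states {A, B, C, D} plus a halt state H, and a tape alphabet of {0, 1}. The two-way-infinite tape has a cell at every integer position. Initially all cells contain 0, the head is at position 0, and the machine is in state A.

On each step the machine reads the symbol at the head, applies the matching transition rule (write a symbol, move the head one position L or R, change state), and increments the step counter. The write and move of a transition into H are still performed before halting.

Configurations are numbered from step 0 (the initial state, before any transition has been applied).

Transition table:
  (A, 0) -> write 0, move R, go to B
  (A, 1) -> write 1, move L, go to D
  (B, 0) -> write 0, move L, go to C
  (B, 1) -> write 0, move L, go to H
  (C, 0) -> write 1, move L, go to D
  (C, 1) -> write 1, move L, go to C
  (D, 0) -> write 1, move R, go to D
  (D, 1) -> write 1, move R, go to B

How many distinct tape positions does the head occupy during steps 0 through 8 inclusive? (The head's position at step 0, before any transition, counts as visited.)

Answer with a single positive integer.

Answer: 4

Derivation:
Step 1: in state A at pos 0, read 0 -> (A,0)->write 0,move R,goto B. Now: state=B, head=1, tape[-1..2]=0000 (head:   ^)
Step 2: in state B at pos 1, read 0 -> (B,0)->write 0,move L,goto C. Now: state=C, head=0, tape[-1..2]=0000 (head:  ^)
Step 3: in state C at pos 0, read 0 -> (C,0)->write 1,move L,goto D. Now: state=D, head=-1, tape[-2..2]=00100 (head:  ^)
Step 4: in state D at pos -1, read 0 -> (D,0)->write 1,move R,goto D. Now: state=D, head=0, tape[-2..2]=01100 (head:   ^)
Step 5: in state D at pos 0, read 1 -> (D,1)->write 1,move R,goto B. Now: state=B, head=1, tape[-2..2]=01100 (head:    ^)
Step 6: in state B at pos 1, read 0 -> (B,0)->write 0,move L,goto C. Now: state=C, head=0, tape[-2..2]=01100 (head:   ^)
Step 7: in state C at pos 0, read 1 -> (C,1)->write 1,move L,goto C. Now: state=C, head=-1, tape[-2..2]=01100 (head:  ^)
Step 8: in state C at pos -1, read 1 -> (C,1)->write 1,move L,goto C. Now: state=C, head=-2, tape[-3..2]=001100 (head:  ^)
Head positions at steps 0..8: starting at 0, distinct positions visited = {-2, -1, 0, 1} -> 4 position(s)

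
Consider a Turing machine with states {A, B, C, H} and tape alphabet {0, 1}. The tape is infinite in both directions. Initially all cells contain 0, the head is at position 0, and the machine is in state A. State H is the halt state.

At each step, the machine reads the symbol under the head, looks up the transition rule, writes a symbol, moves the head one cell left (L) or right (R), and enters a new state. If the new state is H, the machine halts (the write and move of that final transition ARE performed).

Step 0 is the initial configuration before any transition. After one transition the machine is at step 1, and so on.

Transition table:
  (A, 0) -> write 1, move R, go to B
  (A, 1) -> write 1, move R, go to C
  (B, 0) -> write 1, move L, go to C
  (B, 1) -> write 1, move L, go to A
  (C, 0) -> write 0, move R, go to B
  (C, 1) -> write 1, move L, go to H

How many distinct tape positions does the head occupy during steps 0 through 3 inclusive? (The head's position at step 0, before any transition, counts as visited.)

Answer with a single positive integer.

Step 1: in state A at pos 0, read 0 -> (A,0)->write 1,move R,goto B. Now: state=B, head=1, tape[-1..2]=0100 (head:   ^)
Step 2: in state B at pos 1, read 0 -> (B,0)->write 1,move L,goto C. Now: state=C, head=0, tape[-1..2]=0110 (head:  ^)
Step 3: in state C at pos 0, read 1 -> (C,1)->write 1,move L,goto H. Now: state=H, head=-1, tape[-2..2]=00110 (head:  ^)
Head positions at steps 0..3: starting at 0, distinct positions visited = {-1, 0, 1} -> 3 position(s)

Answer: 3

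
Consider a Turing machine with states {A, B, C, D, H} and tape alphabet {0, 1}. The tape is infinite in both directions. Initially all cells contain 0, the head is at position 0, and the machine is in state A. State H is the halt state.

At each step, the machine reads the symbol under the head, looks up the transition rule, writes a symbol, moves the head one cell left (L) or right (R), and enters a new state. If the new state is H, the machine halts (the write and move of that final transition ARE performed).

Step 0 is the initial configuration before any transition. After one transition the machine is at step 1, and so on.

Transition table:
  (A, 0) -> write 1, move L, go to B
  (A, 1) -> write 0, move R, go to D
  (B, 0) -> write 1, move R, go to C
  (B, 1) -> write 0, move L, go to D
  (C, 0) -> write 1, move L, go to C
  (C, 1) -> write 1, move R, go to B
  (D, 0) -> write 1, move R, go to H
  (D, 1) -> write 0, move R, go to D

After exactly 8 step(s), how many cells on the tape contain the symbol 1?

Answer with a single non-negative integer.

Step 1: in state A at pos 0, read 0 -> (A,0)->write 1,move L,goto B. Now: state=B, head=-1, tape[-2..1]=0010 (head:  ^)
Step 2: in state B at pos -1, read 0 -> (B,0)->write 1,move R,goto C. Now: state=C, head=0, tape[-2..1]=0110 (head:   ^)
Step 3: in state C at pos 0, read 1 -> (C,1)->write 1,move R,goto B. Now: state=B, head=1, tape[-2..2]=01100 (head:    ^)
Step 4: in state B at pos 1, read 0 -> (B,0)->write 1,move R,goto C. Now: state=C, head=2, tape[-2..3]=011100 (head:     ^)
Step 5: in state C at pos 2, read 0 -> (C,0)->write 1,move L,goto C. Now: state=C, head=1, tape[-2..3]=011110 (head:    ^)
Step 6: in state C at pos 1, read 1 -> (C,1)->write 1,move R,goto B. Now: state=B, head=2, tape[-2..3]=011110 (head:     ^)
Step 7: in state B at pos 2, read 1 -> (B,1)->write 0,move L,goto D. Now: state=D, head=1, tape[-2..3]=011100 (head:    ^)
Step 8: in state D at pos 1, read 1 -> (D,1)->write 0,move R,goto D. Now: state=D, head=2, tape[-2..3]=011000 (head:     ^)
Cells containing 1 after step 8: {-1, 0} -> 2 cell(s)

Answer: 2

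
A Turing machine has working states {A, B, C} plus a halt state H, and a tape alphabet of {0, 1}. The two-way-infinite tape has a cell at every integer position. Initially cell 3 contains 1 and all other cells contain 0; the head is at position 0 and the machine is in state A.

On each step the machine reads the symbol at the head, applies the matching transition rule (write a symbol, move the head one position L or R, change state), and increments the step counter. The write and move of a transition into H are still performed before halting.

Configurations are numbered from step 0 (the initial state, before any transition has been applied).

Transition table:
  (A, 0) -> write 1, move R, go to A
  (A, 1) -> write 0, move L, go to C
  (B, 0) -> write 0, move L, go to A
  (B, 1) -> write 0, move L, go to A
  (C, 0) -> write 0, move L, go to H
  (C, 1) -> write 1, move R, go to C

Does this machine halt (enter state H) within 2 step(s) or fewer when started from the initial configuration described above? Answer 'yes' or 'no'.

Answer: no

Derivation:
Step 1: in state A at pos 0, read 0 -> (A,0)->write 1,move R,goto A. Now: state=A, head=1, tape[-1..4]=010010 (head:   ^)
Step 2: in state A at pos 1, read 0 -> (A,0)->write 1,move R,goto A. Now: state=A, head=2, tape[-1..4]=011010 (head:    ^)
After 2 step(s): state = A (not H) -> not halted within 2 -> no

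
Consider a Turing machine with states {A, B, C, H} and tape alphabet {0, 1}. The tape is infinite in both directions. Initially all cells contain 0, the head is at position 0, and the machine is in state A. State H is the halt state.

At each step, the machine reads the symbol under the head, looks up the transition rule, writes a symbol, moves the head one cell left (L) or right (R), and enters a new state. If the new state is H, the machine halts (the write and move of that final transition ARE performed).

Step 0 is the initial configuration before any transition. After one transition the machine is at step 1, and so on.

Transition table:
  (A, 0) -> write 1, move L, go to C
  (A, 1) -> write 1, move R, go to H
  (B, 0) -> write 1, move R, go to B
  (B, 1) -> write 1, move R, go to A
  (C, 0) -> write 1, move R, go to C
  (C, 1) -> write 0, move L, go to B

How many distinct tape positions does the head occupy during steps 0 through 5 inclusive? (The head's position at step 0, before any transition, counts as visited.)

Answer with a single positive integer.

Answer: 2

Derivation:
Step 1: in state A at pos 0, read 0 -> (A,0)->write 1,move L,goto C. Now: state=C, head=-1, tape[-2..1]=0010 (head:  ^)
Step 2: in state C at pos -1, read 0 -> (C,0)->write 1,move R,goto C. Now: state=C, head=0, tape[-2..1]=0110 (head:   ^)
Step 3: in state C at pos 0, read 1 -> (C,1)->write 0,move L,goto B. Now: state=B, head=-1, tape[-2..1]=0100 (head:  ^)
Step 4: in state B at pos -1, read 1 -> (B,1)->write 1,move R,goto A. Now: state=A, head=0, tape[-2..1]=0100 (head:   ^)
Step 5: in state A at pos 0, read 0 -> (A,0)->write 1,move L,goto C. Now: state=C, head=-1, tape[-2..1]=0110 (head:  ^)
Head positions at steps 0..5: starting at 0, distinct positions visited = {-1, 0} -> 2 position(s)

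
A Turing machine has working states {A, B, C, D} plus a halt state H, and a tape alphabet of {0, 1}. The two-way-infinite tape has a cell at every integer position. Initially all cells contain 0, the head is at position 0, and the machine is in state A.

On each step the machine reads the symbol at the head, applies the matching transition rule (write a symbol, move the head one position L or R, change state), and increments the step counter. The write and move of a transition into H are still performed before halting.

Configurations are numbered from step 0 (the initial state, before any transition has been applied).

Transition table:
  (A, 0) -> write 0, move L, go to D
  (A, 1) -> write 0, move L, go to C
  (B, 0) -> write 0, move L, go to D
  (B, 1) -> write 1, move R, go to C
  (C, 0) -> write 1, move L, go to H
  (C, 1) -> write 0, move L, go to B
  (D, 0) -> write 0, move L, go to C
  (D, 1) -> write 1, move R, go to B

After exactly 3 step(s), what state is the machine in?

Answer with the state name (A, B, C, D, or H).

Step 1: in state A at pos 0, read 0 -> (A,0)->write 0,move L,goto D. Now: state=D, head=-1, tape[-2..1]=0000 (head:  ^)
Step 2: in state D at pos -1, read 0 -> (D,0)->write 0,move L,goto C. Now: state=C, head=-2, tape[-3..1]=00000 (head:  ^)
Step 3: in state C at pos -2, read 0 -> (C,0)->write 1,move L,goto H. Now: state=H, head=-3, tape[-4..1]=001000 (head:  ^)

Answer: H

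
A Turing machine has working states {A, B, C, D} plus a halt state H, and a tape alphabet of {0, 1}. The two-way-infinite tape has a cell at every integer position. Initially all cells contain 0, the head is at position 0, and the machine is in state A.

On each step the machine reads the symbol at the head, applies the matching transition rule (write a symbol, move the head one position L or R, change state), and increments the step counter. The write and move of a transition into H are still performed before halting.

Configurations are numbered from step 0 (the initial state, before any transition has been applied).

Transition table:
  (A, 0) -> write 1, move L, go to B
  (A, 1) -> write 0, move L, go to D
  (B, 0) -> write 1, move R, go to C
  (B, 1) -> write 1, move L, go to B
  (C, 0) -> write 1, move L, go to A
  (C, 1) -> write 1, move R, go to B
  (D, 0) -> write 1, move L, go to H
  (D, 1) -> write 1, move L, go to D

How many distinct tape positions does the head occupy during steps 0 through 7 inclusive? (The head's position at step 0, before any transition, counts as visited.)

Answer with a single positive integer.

Answer: 4

Derivation:
Step 1: in state A at pos 0, read 0 -> (A,0)->write 1,move L,goto B. Now: state=B, head=-1, tape[-2..1]=0010 (head:  ^)
Step 2: in state B at pos -1, read 0 -> (B,0)->write 1,move R,goto C. Now: state=C, head=0, tape[-2..1]=0110 (head:   ^)
Step 3: in state C at pos 0, read 1 -> (C,1)->write 1,move R,goto B. Now: state=B, head=1, tape[-2..2]=01100 (head:    ^)
Step 4: in state B at pos 1, read 0 -> (B,0)->write 1,move R,goto C. Now: state=C, head=2, tape[-2..3]=011100 (head:     ^)
Step 5: in state C at pos 2, read 0 -> (C,0)->write 1,move L,goto A. Now: state=A, head=1, tape[-2..3]=011110 (head:    ^)
Step 6: in state A at pos 1, read 1 -> (A,1)->write 0,move L,goto D. Now: state=D, head=0, tape[-2..3]=011010 (head:   ^)
Step 7: in state D at pos 0, read 1 -> (D,1)->write 1,move L,goto D. Now: state=D, head=-1, tape[-2..3]=011010 (head:  ^)
Head positions at steps 0..7: starting at 0, distinct positions visited = {-1, 0, 1, 2} -> 4 position(s)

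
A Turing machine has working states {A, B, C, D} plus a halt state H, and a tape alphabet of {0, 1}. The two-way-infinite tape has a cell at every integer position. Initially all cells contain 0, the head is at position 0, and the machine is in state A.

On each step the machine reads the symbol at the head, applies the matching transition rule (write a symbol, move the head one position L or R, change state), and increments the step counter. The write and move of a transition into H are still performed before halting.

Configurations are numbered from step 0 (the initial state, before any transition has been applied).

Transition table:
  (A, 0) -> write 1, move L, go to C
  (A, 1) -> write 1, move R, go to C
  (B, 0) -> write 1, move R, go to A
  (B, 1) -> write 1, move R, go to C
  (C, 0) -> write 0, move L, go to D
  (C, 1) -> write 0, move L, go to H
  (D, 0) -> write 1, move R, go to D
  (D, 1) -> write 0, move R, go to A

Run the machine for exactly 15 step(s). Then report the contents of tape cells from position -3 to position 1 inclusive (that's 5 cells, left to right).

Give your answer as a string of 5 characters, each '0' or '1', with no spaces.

Answer: 11111

Derivation:
Step 1: in state A at pos 0, read 0 -> (A,0)->write 1,move L,goto C. Now: state=C, head=-1, tape[-2..1]=0010 (head:  ^)
Step 2: in state C at pos -1, read 0 -> (C,0)->write 0,move L,goto D. Now: state=D, head=-2, tape[-3..1]=00010 (head:  ^)
Step 3: in state D at pos -2, read 0 -> (D,0)->write 1,move R,goto D. Now: state=D, head=-1, tape[-3..1]=01010 (head:   ^)
Step 4: in state D at pos -1, read 0 -> (D,0)->write 1,move R,goto D. Now: state=D, head=0, tape[-3..1]=01110 (head:    ^)
Step 5: in state D at pos 0, read 1 -> (D,1)->write 0,move R,goto A. Now: state=A, head=1, tape[-3..2]=011000 (head:     ^)
Step 6: in state A at pos 1, read 0 -> (A,0)->write 1,move L,goto C. Now: state=C, head=0, tape[-3..2]=011010 (head:    ^)
Step 7: in state C at pos 0, read 0 -> (C,0)->write 0,move L,goto D. Now: state=D, head=-1, tape[-3..2]=011010 (head:   ^)
Step 8: in state D at pos -1, read 1 -> (D,1)->write 0,move R,goto A. Now: state=A, head=0, tape[-3..2]=010010 (head:    ^)
Step 9: in state A at pos 0, read 0 -> (A,0)->write 1,move L,goto C. Now: state=C, head=-1, tape[-3..2]=010110 (head:   ^)
Step 10: in state C at pos -1, read 0 -> (C,0)->write 0,move L,goto D. Now: state=D, head=-2, tape[-3..2]=010110 (head:  ^)
Step 11: in state D at pos -2, read 1 -> (D,1)->write 0,move R,goto A. Now: state=A, head=-1, tape[-3..2]=000110 (head:   ^)
Step 12: in state A at pos -1, read 0 -> (A,0)->write 1,move L,goto C. Now: state=C, head=-2, tape[-3..2]=001110 (head:  ^)
Step 13: in state C at pos -2, read 0 -> (C,0)->write 0,move L,goto D. Now: state=D, head=-3, tape[-4..2]=0001110 (head:  ^)
Step 14: in state D at pos -3, read 0 -> (D,0)->write 1,move R,goto D. Now: state=D, head=-2, tape[-4..2]=0101110 (head:   ^)
Step 15: in state D at pos -2, read 0 -> (D,0)->write 1,move R,goto D. Now: state=D, head=-1, tape[-4..2]=0111110 (head:    ^)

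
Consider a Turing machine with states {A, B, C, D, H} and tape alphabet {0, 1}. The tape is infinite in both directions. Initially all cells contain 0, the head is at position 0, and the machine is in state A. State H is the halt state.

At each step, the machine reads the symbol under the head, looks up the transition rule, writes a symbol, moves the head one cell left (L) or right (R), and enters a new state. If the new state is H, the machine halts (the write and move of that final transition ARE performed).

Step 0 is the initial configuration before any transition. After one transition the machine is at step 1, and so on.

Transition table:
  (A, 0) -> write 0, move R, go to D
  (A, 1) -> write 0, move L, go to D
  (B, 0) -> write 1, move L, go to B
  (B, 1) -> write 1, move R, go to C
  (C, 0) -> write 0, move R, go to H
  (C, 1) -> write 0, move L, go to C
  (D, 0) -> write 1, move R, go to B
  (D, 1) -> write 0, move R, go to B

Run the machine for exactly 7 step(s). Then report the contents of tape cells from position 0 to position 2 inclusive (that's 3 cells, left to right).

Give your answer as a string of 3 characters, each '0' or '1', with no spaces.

Answer: 000

Derivation:
Step 1: in state A at pos 0, read 0 -> (A,0)->write 0,move R,goto D. Now: state=D, head=1, tape[-1..2]=0000 (head:   ^)
Step 2: in state D at pos 1, read 0 -> (D,0)->write 1,move R,goto B. Now: state=B, head=2, tape[-1..3]=00100 (head:    ^)
Step 3: in state B at pos 2, read 0 -> (B,0)->write 1,move L,goto B. Now: state=B, head=1, tape[-1..3]=00110 (head:   ^)
Step 4: in state B at pos 1, read 1 -> (B,1)->write 1,move R,goto C. Now: state=C, head=2, tape[-1..3]=00110 (head:    ^)
Step 5: in state C at pos 2, read 1 -> (C,1)->write 0,move L,goto C. Now: state=C, head=1, tape[-1..3]=00100 (head:   ^)
Step 6: in state C at pos 1, read 1 -> (C,1)->write 0,move L,goto C. Now: state=C, head=0, tape[-1..3]=00000 (head:  ^)
Step 7: in state C at pos 0, read 0 -> (C,0)->write 0,move R,goto H. Now: state=H, head=1, tape[-1..3]=00000 (head:   ^)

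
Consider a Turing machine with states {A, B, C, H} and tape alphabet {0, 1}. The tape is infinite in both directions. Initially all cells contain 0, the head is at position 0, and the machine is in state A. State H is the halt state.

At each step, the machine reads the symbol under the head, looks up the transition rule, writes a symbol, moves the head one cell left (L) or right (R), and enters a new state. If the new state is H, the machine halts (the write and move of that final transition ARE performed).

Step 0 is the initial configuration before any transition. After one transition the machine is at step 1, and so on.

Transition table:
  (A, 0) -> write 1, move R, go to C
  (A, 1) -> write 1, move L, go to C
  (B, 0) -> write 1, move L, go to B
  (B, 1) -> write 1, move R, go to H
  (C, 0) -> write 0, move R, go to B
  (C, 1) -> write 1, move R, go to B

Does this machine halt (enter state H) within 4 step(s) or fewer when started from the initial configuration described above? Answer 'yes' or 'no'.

Answer: no

Derivation:
Step 1: in state A at pos 0, read 0 -> (A,0)->write 1,move R,goto C. Now: state=C, head=1, tape[-1..2]=0100 (head:   ^)
Step 2: in state C at pos 1, read 0 -> (C,0)->write 0,move R,goto B. Now: state=B, head=2, tape[-1..3]=01000 (head:    ^)
Step 3: in state B at pos 2, read 0 -> (B,0)->write 1,move L,goto B. Now: state=B, head=1, tape[-1..3]=01010 (head:   ^)
Step 4: in state B at pos 1, read 0 -> (B,0)->write 1,move L,goto B. Now: state=B, head=0, tape[-1..3]=01110 (head:  ^)
After 4 step(s): state = B (not H) -> not halted within 4 -> no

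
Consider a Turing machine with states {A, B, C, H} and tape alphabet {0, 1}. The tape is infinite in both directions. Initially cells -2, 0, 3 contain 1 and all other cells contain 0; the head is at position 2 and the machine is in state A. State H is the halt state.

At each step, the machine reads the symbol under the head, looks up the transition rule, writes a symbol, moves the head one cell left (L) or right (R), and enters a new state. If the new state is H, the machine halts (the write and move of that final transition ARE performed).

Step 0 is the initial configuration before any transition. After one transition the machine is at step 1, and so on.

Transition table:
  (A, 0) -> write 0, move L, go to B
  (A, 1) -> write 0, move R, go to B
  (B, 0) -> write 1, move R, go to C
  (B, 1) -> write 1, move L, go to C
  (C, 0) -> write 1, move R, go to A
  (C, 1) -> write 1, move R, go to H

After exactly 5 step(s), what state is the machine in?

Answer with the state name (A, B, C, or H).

Step 1: in state A at pos 2, read 0 -> (A,0)->write 0,move L,goto B. Now: state=B, head=1, tape[-3..4]=01010010 (head:     ^)
Step 2: in state B at pos 1, read 0 -> (B,0)->write 1,move R,goto C. Now: state=C, head=2, tape[-3..4]=01011010 (head:      ^)
Step 3: in state C at pos 2, read 0 -> (C,0)->write 1,move R,goto A. Now: state=A, head=3, tape[-3..4]=01011110 (head:       ^)
Step 4: in state A at pos 3, read 1 -> (A,1)->write 0,move R,goto B. Now: state=B, head=4, tape[-3..5]=010111000 (head:        ^)
Step 5: in state B at pos 4, read 0 -> (B,0)->write 1,move R,goto C. Now: state=C, head=5, tape[-3..6]=0101110100 (head:         ^)

Answer: C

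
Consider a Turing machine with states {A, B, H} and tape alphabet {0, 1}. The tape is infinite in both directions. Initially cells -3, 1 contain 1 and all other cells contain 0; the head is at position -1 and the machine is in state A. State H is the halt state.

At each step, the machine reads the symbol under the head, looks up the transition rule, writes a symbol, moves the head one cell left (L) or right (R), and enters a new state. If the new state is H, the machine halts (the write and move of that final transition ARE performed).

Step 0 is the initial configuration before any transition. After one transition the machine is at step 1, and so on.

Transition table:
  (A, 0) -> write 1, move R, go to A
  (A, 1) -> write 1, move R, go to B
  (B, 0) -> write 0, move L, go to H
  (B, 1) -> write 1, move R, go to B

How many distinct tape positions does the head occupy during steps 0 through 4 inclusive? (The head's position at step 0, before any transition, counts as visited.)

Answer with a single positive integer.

Answer: 4

Derivation:
Step 1: in state A at pos -1, read 0 -> (A,0)->write 1,move R,goto A. Now: state=A, head=0, tape[-4..2]=0101010 (head:     ^)
Step 2: in state A at pos 0, read 0 -> (A,0)->write 1,move R,goto A. Now: state=A, head=1, tape[-4..2]=0101110 (head:      ^)
Step 3: in state A at pos 1, read 1 -> (A,1)->write 1,move R,goto B. Now: state=B, head=2, tape[-4..3]=01011100 (head:       ^)
Step 4: in state B at pos 2, read 0 -> (B,0)->write 0,move L,goto H. Now: state=H, head=1, tape[-4..3]=01011100 (head:      ^)
Head positions at steps 0..4: starting at -1, distinct positions visited = {-1, 0, 1, 2} -> 4 position(s)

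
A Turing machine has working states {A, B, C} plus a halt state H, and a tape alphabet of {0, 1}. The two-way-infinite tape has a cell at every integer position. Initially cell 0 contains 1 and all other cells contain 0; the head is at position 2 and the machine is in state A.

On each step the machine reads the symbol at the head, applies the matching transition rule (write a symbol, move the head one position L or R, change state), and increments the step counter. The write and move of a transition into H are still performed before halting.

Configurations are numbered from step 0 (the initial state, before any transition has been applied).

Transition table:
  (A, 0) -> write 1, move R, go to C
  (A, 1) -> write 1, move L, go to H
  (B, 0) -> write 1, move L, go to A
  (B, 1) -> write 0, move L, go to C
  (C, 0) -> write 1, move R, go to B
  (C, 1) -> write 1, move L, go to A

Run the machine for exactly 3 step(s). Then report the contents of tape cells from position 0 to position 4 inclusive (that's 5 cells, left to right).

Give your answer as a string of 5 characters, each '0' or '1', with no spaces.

Step 1: in state A at pos 2, read 0 -> (A,0)->write 1,move R,goto C. Now: state=C, head=3, tape[-1..4]=010100 (head:     ^)
Step 2: in state C at pos 3, read 0 -> (C,0)->write 1,move R,goto B. Now: state=B, head=4, tape[-1..5]=0101100 (head:      ^)
Step 3: in state B at pos 4, read 0 -> (B,0)->write 1,move L,goto A. Now: state=A, head=3, tape[-1..5]=0101110 (head:     ^)

Answer: 10111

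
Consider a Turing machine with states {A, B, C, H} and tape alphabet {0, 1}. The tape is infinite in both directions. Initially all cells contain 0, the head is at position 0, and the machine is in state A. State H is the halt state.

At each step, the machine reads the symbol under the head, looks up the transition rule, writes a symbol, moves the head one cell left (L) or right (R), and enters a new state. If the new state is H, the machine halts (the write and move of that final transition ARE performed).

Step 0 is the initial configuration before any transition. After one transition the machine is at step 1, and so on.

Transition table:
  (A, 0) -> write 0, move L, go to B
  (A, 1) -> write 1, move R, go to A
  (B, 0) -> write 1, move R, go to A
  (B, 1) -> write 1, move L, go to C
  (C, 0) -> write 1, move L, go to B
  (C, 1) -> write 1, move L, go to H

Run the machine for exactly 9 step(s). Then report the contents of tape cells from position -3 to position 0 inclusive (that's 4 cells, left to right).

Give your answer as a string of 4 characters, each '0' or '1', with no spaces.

Step 1: in state A at pos 0, read 0 -> (A,0)->write 0,move L,goto B. Now: state=B, head=-1, tape[-2..1]=0000 (head:  ^)
Step 2: in state B at pos -1, read 0 -> (B,0)->write 1,move R,goto A. Now: state=A, head=0, tape[-2..1]=0100 (head:   ^)
Step 3: in state A at pos 0, read 0 -> (A,0)->write 0,move L,goto B. Now: state=B, head=-1, tape[-2..1]=0100 (head:  ^)
Step 4: in state B at pos -1, read 1 -> (B,1)->write 1,move L,goto C. Now: state=C, head=-2, tape[-3..1]=00100 (head:  ^)
Step 5: in state C at pos -2, read 0 -> (C,0)->write 1,move L,goto B. Now: state=B, head=-3, tape[-4..1]=001100 (head:  ^)
Step 6: in state B at pos -3, read 0 -> (B,0)->write 1,move R,goto A. Now: state=A, head=-2, tape[-4..1]=011100 (head:   ^)
Step 7: in state A at pos -2, read 1 -> (A,1)->write 1,move R,goto A. Now: state=A, head=-1, tape[-4..1]=011100 (head:    ^)
Step 8: in state A at pos -1, read 1 -> (A,1)->write 1,move R,goto A. Now: state=A, head=0, tape[-4..1]=011100 (head:     ^)
Step 9: in state A at pos 0, read 0 -> (A,0)->write 0,move L,goto B. Now: state=B, head=-1, tape[-4..1]=011100 (head:    ^)

Answer: 1110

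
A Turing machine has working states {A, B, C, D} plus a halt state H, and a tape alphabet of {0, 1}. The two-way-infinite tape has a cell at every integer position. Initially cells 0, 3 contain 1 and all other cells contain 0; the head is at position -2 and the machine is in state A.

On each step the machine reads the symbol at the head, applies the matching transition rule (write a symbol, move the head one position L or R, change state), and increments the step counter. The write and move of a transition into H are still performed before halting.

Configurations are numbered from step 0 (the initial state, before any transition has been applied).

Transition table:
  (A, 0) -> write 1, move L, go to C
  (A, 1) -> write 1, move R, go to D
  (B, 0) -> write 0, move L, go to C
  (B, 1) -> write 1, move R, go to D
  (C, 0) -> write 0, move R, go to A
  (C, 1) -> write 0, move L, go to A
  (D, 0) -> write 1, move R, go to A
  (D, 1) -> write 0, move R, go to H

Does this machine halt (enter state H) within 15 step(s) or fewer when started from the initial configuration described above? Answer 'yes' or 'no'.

Step 1: in state A at pos -2, read 0 -> (A,0)->write 1,move L,goto C. Now: state=C, head=-3, tape[-4..4]=001010010 (head:  ^)
Step 2: in state C at pos -3, read 0 -> (C,0)->write 0,move R,goto A. Now: state=A, head=-2, tape[-4..4]=001010010 (head:   ^)
Step 3: in state A at pos -2, read 1 -> (A,1)->write 1,move R,goto D. Now: state=D, head=-1, tape[-4..4]=001010010 (head:    ^)
Step 4: in state D at pos -1, read 0 -> (D,0)->write 1,move R,goto A. Now: state=A, head=0, tape[-4..4]=001110010 (head:     ^)
Step 5: in state A at pos 0, read 1 -> (A,1)->write 1,move R,goto D. Now: state=D, head=1, tape[-4..4]=001110010 (head:      ^)
Step 6: in state D at pos 1, read 0 -> (D,0)->write 1,move R,goto A. Now: state=A, head=2, tape[-4..4]=001111010 (head:       ^)
Step 7: in state A at pos 2, read 0 -> (A,0)->write 1,move L,goto C. Now: state=C, head=1, tape[-4..4]=001111110 (head:      ^)
Step 8: in state C at pos 1, read 1 -> (C,1)->write 0,move L,goto A. Now: state=A, head=0, tape[-4..4]=001110110 (head:     ^)
Step 9: in state A at pos 0, read 1 -> (A,1)->write 1,move R,goto D. Now: state=D, head=1, tape[-4..4]=001110110 (head:      ^)
Step 10: in state D at pos 1, read 0 -> (D,0)->write 1,move R,goto A. Now: state=A, head=2, tape[-4..4]=001111110 (head:       ^)
Step 11: in state A at pos 2, read 1 -> (A,1)->write 1,move R,goto D. Now: state=D, head=3, tape[-4..4]=001111110 (head:        ^)
Step 12: in state D at pos 3, read 1 -> (D,1)->write 0,move R,goto H. Now: state=H, head=4, tape[-4..5]=0011111000 (head:         ^)
State H reached at step 12; 12 <= 15 -> yes

Answer: yes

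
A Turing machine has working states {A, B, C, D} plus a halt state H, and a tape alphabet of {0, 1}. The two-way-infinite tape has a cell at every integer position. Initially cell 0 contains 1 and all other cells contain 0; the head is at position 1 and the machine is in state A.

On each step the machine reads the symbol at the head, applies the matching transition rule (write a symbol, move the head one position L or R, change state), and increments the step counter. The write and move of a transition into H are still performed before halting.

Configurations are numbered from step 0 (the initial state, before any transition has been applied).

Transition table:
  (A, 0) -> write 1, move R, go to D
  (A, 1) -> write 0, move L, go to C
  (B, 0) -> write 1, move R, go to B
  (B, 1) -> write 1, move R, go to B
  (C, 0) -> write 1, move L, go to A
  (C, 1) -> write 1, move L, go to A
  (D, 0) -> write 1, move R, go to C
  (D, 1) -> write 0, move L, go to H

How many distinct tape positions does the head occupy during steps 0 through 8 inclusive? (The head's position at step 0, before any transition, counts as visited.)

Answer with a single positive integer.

Step 1: in state A at pos 1, read 0 -> (A,0)->write 1,move R,goto D. Now: state=D, head=2, tape[-1..3]=01100 (head:    ^)
Step 2: in state D at pos 2, read 0 -> (D,0)->write 1,move R,goto C. Now: state=C, head=3, tape[-1..4]=011100 (head:     ^)
Step 3: in state C at pos 3, read 0 -> (C,0)->write 1,move L,goto A. Now: state=A, head=2, tape[-1..4]=011110 (head:    ^)
Step 4: in state A at pos 2, read 1 -> (A,1)->write 0,move L,goto C. Now: state=C, head=1, tape[-1..4]=011010 (head:   ^)
Step 5: in state C at pos 1, read 1 -> (C,1)->write 1,move L,goto A. Now: state=A, head=0, tape[-1..4]=011010 (head:  ^)
Step 6: in state A at pos 0, read 1 -> (A,1)->write 0,move L,goto C. Now: state=C, head=-1, tape[-2..4]=0001010 (head:  ^)
Step 7: in state C at pos -1, read 0 -> (C,0)->write 1,move L,goto A. Now: state=A, head=-2, tape[-3..4]=00101010 (head:  ^)
Step 8: in state A at pos -2, read 0 -> (A,0)->write 1,move R,goto D. Now: state=D, head=-1, tape[-3..4]=01101010 (head:   ^)
Head positions at steps 0..8: starting at 1, distinct positions visited = {-2, -1, 0, 1, 2, 3} -> 6 position(s)

Answer: 6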